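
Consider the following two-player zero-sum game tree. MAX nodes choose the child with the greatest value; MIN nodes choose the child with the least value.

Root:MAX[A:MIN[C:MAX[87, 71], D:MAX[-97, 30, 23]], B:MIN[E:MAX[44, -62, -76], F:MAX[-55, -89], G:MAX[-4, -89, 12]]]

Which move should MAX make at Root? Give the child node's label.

A

C (MAX): max(87, 71) = 87
D (MAX): max(-97, 30, 23) = 30
A (MIN): min(87, 30) = 30
E (MAX): max(44, -62, -76) = 44
F (MAX): max(-55, -89) = -55
G (MAX): max(-4, -89, 12) = 12
B (MIN): min(44, -55, 12) = -55
Root (MAX): max(30, -55) = 30
MAX at Root wants the highest of {A=30, B=-55}, so chooses A.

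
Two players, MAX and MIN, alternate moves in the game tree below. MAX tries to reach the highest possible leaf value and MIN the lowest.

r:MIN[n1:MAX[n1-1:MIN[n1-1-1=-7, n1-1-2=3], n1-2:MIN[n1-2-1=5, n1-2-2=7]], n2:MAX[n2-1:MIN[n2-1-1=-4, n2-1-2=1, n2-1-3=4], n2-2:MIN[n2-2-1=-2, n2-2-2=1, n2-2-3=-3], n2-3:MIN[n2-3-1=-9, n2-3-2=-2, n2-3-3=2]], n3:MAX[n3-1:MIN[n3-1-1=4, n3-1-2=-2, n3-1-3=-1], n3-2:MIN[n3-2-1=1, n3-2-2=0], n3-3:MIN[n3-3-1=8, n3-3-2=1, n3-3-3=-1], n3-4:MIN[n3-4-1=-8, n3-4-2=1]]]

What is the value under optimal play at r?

n1-1 (MIN): min(-7, 3) = -7
n1-2 (MIN): min(5, 7) = 5
n1 (MAX): max(-7, 5) = 5
n2-1 (MIN): min(-4, 1, 4) = -4
n2-2 (MIN): min(-2, 1, -3) = -3
n2-3 (MIN): min(-9, -2, 2) = -9
n2 (MAX): max(-4, -3, -9) = -3
n3-1 (MIN): min(4, -2, -1) = -2
n3-2 (MIN): min(1, 0) = 0
n3-3 (MIN): min(8, 1, -1) = -1
n3-4 (MIN): min(-8, 1) = -8
n3 (MAX): max(-2, 0, -1, -8) = 0
r (MIN): min(5, -3, 0) = -3

-3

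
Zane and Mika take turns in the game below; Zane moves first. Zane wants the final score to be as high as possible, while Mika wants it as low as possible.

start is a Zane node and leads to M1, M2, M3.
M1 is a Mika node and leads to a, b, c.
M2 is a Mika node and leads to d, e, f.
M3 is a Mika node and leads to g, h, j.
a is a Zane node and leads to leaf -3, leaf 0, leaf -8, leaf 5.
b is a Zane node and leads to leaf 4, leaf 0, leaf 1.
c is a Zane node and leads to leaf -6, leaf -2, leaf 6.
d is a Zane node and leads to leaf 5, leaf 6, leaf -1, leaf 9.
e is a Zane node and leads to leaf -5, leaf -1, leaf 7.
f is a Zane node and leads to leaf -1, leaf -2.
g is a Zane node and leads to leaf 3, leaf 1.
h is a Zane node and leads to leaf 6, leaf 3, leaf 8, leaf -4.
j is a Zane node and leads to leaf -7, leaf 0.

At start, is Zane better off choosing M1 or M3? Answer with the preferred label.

a (Zane): max(-3, 0, -8, 5) = 5
b (Zane): max(4, 0, 1) = 4
c (Zane): max(-6, -2, 6) = 6
M1 (Mika): min(5, 4, 6) = 4
g (Zane): max(3, 1) = 3
h (Zane): max(6, 3, 8, -4) = 8
j (Zane): max(-7, 0) = 0
M3 (Mika): min(3, 8, 0) = 0
Zane prefers the higher value; M1=4, M3=0. M1 is better since 4 > 0.

M1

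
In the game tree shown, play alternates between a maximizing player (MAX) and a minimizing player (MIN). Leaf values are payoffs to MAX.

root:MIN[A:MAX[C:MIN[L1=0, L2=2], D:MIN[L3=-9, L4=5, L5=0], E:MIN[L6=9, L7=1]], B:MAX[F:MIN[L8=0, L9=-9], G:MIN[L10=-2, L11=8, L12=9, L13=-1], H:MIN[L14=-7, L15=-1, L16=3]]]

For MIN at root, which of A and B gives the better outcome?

C (MIN): min(0, 2) = 0
D (MIN): min(-9, 5, 0) = -9
E (MIN): min(9, 1) = 1
A (MAX): max(0, -9, 1) = 1
F (MIN): min(0, -9) = -9
G (MIN): min(-2, 8, 9, -1) = -2
H (MIN): min(-7, -1, 3) = -7
B (MAX): max(-9, -2, -7) = -2
MIN prefers the lower value; A=1, B=-2. B is better since -2 < 1.

B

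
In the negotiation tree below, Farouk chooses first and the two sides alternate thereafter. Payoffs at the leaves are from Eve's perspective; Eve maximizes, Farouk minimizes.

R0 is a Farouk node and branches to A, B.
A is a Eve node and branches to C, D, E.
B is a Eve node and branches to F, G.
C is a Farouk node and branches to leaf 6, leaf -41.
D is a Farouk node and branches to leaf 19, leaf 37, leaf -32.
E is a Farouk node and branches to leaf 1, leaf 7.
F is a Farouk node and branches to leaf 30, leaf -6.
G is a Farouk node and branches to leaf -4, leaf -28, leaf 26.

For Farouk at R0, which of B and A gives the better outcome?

B

F (Farouk): min(30, -6) = -6
G (Farouk): min(-4, -28, 26) = -28
B (Eve): max(-6, -28) = -6
C (Farouk): min(6, -41) = -41
D (Farouk): min(19, 37, -32) = -32
E (Farouk): min(1, 7) = 1
A (Eve): max(-41, -32, 1) = 1
Farouk prefers the lower value; B=-6, A=1. B is better since -6 < 1.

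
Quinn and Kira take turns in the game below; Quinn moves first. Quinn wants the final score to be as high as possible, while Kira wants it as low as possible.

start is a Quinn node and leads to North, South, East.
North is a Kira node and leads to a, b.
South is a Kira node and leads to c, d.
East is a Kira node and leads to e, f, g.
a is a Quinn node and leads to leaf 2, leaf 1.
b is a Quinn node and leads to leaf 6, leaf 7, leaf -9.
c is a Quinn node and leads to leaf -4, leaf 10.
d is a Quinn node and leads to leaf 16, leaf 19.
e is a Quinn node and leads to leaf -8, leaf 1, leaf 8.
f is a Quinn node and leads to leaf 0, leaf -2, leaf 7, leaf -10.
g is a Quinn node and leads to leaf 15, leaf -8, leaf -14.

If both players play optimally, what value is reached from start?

10

a (Quinn): max(2, 1) = 2
b (Quinn): max(6, 7, -9) = 7
North (Kira): min(2, 7) = 2
c (Quinn): max(-4, 10) = 10
d (Quinn): max(16, 19) = 19
South (Kira): min(10, 19) = 10
e (Quinn): max(-8, 1, 8) = 8
f (Quinn): max(0, -2, 7, -10) = 7
g (Quinn): max(15, -8, -14) = 15
East (Kira): min(8, 7, 15) = 7
start (Quinn): max(2, 10, 7) = 10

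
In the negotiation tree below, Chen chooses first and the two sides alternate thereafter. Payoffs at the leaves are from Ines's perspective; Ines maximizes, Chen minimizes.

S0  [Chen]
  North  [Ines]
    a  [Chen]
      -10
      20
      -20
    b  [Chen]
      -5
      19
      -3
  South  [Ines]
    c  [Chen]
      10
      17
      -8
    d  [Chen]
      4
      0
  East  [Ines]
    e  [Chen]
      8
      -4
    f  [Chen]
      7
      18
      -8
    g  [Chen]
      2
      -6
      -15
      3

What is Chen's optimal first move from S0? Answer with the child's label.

North

a (Chen): min(-10, 20, -20) = -20
b (Chen): min(-5, 19, -3) = -5
North (Ines): max(-20, -5) = -5
c (Chen): min(10, 17, -8) = -8
d (Chen): min(4, 0) = 0
South (Ines): max(-8, 0) = 0
e (Chen): min(8, -4) = -4
f (Chen): min(7, 18, -8) = -8
g (Chen): min(2, -6, -15, 3) = -15
East (Ines): max(-4, -8, -15) = -4
S0 (Chen): min(-5, 0, -4) = -5
Chen at S0 wants the lowest of {North=-5, South=0, East=-4}, so chooses North.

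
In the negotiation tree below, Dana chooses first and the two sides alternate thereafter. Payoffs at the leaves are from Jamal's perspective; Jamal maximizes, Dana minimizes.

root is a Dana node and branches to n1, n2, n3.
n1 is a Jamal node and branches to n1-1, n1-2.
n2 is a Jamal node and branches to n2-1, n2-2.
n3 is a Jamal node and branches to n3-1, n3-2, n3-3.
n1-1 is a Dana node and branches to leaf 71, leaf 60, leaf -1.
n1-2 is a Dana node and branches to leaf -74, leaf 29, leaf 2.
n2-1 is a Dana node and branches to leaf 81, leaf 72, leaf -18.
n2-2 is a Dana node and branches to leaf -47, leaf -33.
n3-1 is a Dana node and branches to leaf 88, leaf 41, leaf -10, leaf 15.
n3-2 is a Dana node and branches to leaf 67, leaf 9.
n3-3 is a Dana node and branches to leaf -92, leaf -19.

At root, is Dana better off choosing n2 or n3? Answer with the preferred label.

n2-1 (Dana): min(81, 72, -18) = -18
n2-2 (Dana): min(-47, -33) = -47
n2 (Jamal): max(-18, -47) = -18
n3-1 (Dana): min(88, 41, -10, 15) = -10
n3-2 (Dana): min(67, 9) = 9
n3-3 (Dana): min(-92, -19) = -92
n3 (Jamal): max(-10, 9, -92) = 9
Dana prefers the lower value; n2=-18, n3=9. n2 is better since -18 < 9.

n2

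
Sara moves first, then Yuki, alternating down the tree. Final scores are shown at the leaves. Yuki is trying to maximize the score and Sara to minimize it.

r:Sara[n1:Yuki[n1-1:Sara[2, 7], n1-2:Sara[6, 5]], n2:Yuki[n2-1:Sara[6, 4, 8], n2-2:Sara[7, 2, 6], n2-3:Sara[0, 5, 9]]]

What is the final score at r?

4

n1-1 (Sara): min(2, 7) = 2
n1-2 (Sara): min(6, 5) = 5
n1 (Yuki): max(2, 5) = 5
n2-1 (Sara): min(6, 4, 8) = 4
n2-2 (Sara): min(7, 2, 6) = 2
n2-3 (Sara): min(0, 5, 9) = 0
n2 (Yuki): max(4, 2, 0) = 4
r (Sara): min(5, 4) = 4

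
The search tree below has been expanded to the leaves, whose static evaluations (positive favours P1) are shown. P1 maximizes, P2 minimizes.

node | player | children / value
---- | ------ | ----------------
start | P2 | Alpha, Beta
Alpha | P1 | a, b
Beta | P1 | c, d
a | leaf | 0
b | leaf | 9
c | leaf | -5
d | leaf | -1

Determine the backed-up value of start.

Alpha (P1): max(0, 9) = 9
Beta (P1): max(-5, -1) = -1
start (P2): min(9, -1) = -1

-1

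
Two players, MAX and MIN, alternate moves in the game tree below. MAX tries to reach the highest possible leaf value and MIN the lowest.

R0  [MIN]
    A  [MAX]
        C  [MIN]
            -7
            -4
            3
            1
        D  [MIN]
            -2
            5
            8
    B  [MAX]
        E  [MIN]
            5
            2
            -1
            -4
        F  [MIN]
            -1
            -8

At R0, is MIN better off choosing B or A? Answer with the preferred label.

B

E (MIN): min(5, 2, -1, -4) = -4
F (MIN): min(-1, -8) = -8
B (MAX): max(-4, -8) = -4
C (MIN): min(-7, -4, 3, 1) = -7
D (MIN): min(-2, 5, 8) = -2
A (MAX): max(-7, -2) = -2
MIN prefers the lower value; B=-4, A=-2. B is better since -4 < -2.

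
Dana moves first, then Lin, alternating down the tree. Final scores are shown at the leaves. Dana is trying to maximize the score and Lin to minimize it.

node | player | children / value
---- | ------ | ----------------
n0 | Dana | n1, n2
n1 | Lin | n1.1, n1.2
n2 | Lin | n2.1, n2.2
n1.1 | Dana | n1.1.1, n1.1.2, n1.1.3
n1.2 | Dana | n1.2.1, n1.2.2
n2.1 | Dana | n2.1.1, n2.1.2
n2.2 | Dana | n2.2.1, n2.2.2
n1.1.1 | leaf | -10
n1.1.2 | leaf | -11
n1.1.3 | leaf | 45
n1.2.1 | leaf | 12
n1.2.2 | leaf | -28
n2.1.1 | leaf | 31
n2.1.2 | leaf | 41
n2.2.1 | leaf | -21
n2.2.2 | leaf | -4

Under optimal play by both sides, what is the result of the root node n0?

12

n1.1 (Dana): max(-10, -11, 45) = 45
n1.2 (Dana): max(12, -28) = 12
n1 (Lin): min(45, 12) = 12
n2.1 (Dana): max(31, 41) = 41
n2.2 (Dana): max(-21, -4) = -4
n2 (Lin): min(41, -4) = -4
n0 (Dana): max(12, -4) = 12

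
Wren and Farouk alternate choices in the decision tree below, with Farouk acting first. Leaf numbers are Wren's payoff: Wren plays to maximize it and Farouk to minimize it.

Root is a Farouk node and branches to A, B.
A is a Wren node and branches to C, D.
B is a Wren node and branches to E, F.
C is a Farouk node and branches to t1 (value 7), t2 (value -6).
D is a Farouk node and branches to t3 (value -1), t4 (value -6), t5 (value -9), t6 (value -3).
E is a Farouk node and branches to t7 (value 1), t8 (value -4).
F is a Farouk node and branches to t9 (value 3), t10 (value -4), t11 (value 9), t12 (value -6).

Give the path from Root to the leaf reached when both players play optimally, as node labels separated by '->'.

Root -> A -> C -> t2

C (Farouk): min(7, -6) = -6
D (Farouk): min(-1, -6, -9, -3) = -9
A (Wren): max(-6, -9) = -6
E (Farouk): min(1, -4) = -4
F (Farouk): min(3, -4, 9, -6) = -6
B (Wren): max(-4, -6) = -4
Root (Farouk): min(-6, -4) = -6
At Root, Farouk picks A (lowest: -6).
At A, Wren picks C (highest: -6).
At C, Farouk picks t2 (lowest: -6).
Terminal value -6.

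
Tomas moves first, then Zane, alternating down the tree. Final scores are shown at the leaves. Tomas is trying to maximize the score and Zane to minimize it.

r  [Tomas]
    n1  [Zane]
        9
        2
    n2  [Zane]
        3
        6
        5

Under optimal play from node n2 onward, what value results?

3

n2 (Zane): min(3, 6, 5) = 3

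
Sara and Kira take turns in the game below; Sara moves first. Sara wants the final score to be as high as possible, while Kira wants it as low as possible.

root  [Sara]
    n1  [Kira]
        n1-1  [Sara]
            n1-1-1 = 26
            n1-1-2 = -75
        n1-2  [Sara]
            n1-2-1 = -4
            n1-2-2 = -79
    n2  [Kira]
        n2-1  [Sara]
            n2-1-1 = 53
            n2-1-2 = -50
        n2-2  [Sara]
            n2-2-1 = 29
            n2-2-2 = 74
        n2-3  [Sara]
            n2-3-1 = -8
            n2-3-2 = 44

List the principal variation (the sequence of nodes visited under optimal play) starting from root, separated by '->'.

root -> n2 -> n2-3 -> n2-3-2

n1-1 (Sara): max(26, -75) = 26
n1-2 (Sara): max(-4, -79) = -4
n1 (Kira): min(26, -4) = -4
n2-1 (Sara): max(53, -50) = 53
n2-2 (Sara): max(29, 74) = 74
n2-3 (Sara): max(-8, 44) = 44
n2 (Kira): min(53, 74, 44) = 44
root (Sara): max(-4, 44) = 44
At root, Sara picks n2 (highest: 44).
At n2, Kira picks n2-3 (lowest: 44).
At n2-3, Sara picks n2-3-2 (highest: 44).
Terminal value 44.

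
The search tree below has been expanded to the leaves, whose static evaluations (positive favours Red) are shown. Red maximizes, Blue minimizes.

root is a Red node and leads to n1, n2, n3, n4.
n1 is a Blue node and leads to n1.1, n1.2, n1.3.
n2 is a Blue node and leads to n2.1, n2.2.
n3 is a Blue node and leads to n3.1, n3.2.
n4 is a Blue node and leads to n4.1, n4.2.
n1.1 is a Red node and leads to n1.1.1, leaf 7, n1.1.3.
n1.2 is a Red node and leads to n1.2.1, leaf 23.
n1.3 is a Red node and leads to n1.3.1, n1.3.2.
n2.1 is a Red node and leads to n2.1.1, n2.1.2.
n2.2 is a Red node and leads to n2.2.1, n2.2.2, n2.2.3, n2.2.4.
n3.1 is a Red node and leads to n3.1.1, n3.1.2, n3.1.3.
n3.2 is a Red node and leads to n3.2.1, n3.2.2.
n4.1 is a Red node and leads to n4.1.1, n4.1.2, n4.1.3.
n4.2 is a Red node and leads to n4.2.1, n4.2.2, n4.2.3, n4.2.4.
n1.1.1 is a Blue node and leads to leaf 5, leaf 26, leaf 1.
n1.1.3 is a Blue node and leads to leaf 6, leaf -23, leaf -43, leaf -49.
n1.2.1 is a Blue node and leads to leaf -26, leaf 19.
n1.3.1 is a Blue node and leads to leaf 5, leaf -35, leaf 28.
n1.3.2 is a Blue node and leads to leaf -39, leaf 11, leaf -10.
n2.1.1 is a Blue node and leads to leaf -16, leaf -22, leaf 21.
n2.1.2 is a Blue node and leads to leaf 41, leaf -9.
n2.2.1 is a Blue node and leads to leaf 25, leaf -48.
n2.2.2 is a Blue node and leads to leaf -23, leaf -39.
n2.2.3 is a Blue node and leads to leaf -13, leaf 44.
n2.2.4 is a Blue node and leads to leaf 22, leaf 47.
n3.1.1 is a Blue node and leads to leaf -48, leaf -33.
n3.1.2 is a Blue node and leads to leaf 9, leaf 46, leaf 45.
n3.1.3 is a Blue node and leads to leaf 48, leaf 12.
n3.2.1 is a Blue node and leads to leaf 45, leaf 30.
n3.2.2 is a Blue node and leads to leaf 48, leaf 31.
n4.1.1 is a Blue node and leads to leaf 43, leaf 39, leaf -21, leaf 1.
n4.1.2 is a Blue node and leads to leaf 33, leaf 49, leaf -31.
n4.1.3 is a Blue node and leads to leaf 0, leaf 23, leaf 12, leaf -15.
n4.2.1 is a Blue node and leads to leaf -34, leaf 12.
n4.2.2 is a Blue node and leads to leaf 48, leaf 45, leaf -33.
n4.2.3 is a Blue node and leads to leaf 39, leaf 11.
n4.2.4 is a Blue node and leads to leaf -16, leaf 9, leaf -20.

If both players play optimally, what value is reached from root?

n1.1.1 (Blue): min(5, 26, 1) = 1
n1.1.3 (Blue): min(6, -23, -43, -49) = -49
n1.1 (Red): max(1, 7, -49) = 7
n1.2.1 (Blue): min(-26, 19) = -26
n1.2 (Red): max(-26, 23) = 23
n1.3.1 (Blue): min(5, -35, 28) = -35
n1.3.2 (Blue): min(-39, 11, -10) = -39
n1.3 (Red): max(-35, -39) = -35
n1 (Blue): min(7, 23, -35) = -35
n2.1.1 (Blue): min(-16, -22, 21) = -22
n2.1.2 (Blue): min(41, -9) = -9
n2.1 (Red): max(-22, -9) = -9
n2.2.1 (Blue): min(25, -48) = -48
n2.2.2 (Blue): min(-23, -39) = -39
n2.2.3 (Blue): min(-13, 44) = -13
n2.2.4 (Blue): min(22, 47) = 22
n2.2 (Red): max(-48, -39, -13, 22) = 22
n2 (Blue): min(-9, 22) = -9
n3.1.1 (Blue): min(-48, -33) = -48
n3.1.2 (Blue): min(9, 46, 45) = 9
n3.1.3 (Blue): min(48, 12) = 12
n3.1 (Red): max(-48, 9, 12) = 12
n3.2.1 (Blue): min(45, 30) = 30
n3.2.2 (Blue): min(48, 31) = 31
n3.2 (Red): max(30, 31) = 31
n3 (Blue): min(12, 31) = 12
n4.1.1 (Blue): min(43, 39, -21, 1) = -21
n4.1.2 (Blue): min(33, 49, -31) = -31
n4.1.3 (Blue): min(0, 23, 12, -15) = -15
n4.1 (Red): max(-21, -31, -15) = -15
n4.2.1 (Blue): min(-34, 12) = -34
n4.2.2 (Blue): min(48, 45, -33) = -33
n4.2.3 (Blue): min(39, 11) = 11
n4.2.4 (Blue): min(-16, 9, -20) = -20
n4.2 (Red): max(-34, -33, 11, -20) = 11
n4 (Blue): min(-15, 11) = -15
root (Red): max(-35, -9, 12, -15) = 12

12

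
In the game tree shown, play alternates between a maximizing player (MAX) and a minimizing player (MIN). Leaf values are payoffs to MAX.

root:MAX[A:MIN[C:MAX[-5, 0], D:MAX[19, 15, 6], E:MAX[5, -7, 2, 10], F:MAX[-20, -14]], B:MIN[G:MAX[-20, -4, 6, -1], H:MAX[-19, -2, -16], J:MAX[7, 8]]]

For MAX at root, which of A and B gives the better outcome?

B

C (MAX): max(-5, 0) = 0
D (MAX): max(19, 15, 6) = 19
E (MAX): max(5, -7, 2, 10) = 10
F (MAX): max(-20, -14) = -14
A (MIN): min(0, 19, 10, -14) = -14
G (MAX): max(-20, -4, 6, -1) = 6
H (MAX): max(-19, -2, -16) = -2
J (MAX): max(7, 8) = 8
B (MIN): min(6, -2, 8) = -2
MAX prefers the higher value; A=-14, B=-2. B is better since -2 > -14.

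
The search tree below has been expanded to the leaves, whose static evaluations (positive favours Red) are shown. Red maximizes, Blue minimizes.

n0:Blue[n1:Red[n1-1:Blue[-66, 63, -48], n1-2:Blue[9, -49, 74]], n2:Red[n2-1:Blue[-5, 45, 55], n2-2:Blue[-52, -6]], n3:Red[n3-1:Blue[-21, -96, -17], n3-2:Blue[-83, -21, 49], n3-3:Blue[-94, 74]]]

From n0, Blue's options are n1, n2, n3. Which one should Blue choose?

n3

n1-1 (Blue): min(-66, 63, -48) = -66
n1-2 (Blue): min(9, -49, 74) = -49
n1 (Red): max(-66, -49) = -49
n2-1 (Blue): min(-5, 45, 55) = -5
n2-2 (Blue): min(-52, -6) = -52
n2 (Red): max(-5, -52) = -5
n3-1 (Blue): min(-21, -96, -17) = -96
n3-2 (Blue): min(-83, -21, 49) = -83
n3-3 (Blue): min(-94, 74) = -94
n3 (Red): max(-96, -83, -94) = -83
n0 (Blue): min(-49, -5, -83) = -83
Blue at n0 wants the lowest of {n1=-49, n2=-5, n3=-83}, so chooses n3.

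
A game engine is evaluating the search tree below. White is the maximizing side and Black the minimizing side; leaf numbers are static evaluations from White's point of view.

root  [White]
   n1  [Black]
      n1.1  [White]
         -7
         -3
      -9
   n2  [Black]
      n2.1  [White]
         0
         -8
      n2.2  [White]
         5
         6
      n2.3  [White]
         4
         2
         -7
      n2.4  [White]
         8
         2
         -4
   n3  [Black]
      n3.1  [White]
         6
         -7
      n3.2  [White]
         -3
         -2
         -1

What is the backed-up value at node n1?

n1.1 (White): max(-7, -3) = -3
n1 (Black): min(-3, -9) = -9

-9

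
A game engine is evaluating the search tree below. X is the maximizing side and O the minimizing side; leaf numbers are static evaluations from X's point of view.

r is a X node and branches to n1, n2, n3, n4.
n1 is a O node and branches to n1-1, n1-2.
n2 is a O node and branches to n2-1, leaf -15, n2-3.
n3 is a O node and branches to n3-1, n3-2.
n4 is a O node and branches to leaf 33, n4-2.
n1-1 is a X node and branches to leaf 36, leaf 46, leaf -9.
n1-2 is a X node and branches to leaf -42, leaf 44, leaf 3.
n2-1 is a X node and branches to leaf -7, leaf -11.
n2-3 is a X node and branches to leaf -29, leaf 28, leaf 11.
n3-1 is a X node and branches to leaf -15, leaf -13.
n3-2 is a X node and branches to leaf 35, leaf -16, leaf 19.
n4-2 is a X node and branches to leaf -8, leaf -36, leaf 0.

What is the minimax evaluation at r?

n1-1 (X): max(36, 46, -9) = 46
n1-2 (X): max(-42, 44, 3) = 44
n1 (O): min(46, 44) = 44
n2-1 (X): max(-7, -11) = -7
n2-3 (X): max(-29, 28, 11) = 28
n2 (O): min(-7, -15, 28) = -15
n3-1 (X): max(-15, -13) = -13
n3-2 (X): max(35, -16, 19) = 35
n3 (O): min(-13, 35) = -13
n4-2 (X): max(-8, -36, 0) = 0
n4 (O): min(33, 0) = 0
r (X): max(44, -15, -13, 0) = 44

44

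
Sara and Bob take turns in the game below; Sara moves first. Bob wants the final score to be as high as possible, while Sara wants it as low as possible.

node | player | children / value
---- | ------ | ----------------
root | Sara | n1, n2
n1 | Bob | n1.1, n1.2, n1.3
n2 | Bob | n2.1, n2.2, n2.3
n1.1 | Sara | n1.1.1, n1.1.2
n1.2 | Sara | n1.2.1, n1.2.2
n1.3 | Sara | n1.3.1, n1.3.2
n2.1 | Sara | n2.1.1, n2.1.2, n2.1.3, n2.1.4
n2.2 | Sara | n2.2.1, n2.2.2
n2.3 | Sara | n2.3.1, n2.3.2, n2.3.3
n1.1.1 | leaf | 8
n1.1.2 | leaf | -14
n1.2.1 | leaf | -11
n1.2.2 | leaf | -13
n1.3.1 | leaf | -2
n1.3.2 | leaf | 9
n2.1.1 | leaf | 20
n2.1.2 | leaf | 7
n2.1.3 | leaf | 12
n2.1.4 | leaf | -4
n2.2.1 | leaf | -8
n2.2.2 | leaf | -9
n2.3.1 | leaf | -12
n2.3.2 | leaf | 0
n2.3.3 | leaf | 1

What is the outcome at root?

n1.1 (Sara): min(8, -14) = -14
n1.2 (Sara): min(-11, -13) = -13
n1.3 (Sara): min(-2, 9) = -2
n1 (Bob): max(-14, -13, -2) = -2
n2.1 (Sara): min(20, 7, 12, -4) = -4
n2.2 (Sara): min(-8, -9) = -9
n2.3 (Sara): min(-12, 0, 1) = -12
n2 (Bob): max(-4, -9, -12) = -4
root (Sara): min(-2, -4) = -4

-4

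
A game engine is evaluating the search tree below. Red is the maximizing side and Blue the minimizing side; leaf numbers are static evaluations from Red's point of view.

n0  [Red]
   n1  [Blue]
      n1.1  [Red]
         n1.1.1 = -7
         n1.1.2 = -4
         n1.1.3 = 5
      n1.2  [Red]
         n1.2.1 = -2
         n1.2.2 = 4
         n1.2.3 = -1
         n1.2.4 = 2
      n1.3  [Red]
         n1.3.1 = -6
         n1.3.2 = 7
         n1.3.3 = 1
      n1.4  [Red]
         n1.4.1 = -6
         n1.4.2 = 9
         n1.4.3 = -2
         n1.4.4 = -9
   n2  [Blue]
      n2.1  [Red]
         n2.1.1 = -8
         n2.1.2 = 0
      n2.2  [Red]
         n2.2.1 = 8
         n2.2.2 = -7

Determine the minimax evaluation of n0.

n1.1 (Red): max(-7, -4, 5) = 5
n1.2 (Red): max(-2, 4, -1, 2) = 4
n1.3 (Red): max(-6, 7, 1) = 7
n1.4 (Red): max(-6, 9, -2, -9) = 9
n1 (Blue): min(5, 4, 7, 9) = 4
n2.1 (Red): max(-8, 0) = 0
n2.2 (Red): max(8, -7) = 8
n2 (Blue): min(0, 8) = 0
n0 (Red): max(4, 0) = 4

4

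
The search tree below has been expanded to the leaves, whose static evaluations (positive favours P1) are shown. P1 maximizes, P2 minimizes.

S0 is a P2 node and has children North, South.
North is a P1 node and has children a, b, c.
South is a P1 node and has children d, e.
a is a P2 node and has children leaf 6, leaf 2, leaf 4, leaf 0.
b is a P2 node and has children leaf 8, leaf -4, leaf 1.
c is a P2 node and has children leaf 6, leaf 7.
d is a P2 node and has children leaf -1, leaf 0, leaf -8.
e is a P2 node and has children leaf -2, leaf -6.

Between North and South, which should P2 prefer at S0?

South

a (P2): min(6, 2, 4, 0) = 0
b (P2): min(8, -4, 1) = -4
c (P2): min(6, 7) = 6
North (P1): max(0, -4, 6) = 6
d (P2): min(-1, 0, -8) = -8
e (P2): min(-2, -6) = -6
South (P1): max(-8, -6) = -6
P2 prefers the lower value; North=6, South=-6. South is better since -6 < 6.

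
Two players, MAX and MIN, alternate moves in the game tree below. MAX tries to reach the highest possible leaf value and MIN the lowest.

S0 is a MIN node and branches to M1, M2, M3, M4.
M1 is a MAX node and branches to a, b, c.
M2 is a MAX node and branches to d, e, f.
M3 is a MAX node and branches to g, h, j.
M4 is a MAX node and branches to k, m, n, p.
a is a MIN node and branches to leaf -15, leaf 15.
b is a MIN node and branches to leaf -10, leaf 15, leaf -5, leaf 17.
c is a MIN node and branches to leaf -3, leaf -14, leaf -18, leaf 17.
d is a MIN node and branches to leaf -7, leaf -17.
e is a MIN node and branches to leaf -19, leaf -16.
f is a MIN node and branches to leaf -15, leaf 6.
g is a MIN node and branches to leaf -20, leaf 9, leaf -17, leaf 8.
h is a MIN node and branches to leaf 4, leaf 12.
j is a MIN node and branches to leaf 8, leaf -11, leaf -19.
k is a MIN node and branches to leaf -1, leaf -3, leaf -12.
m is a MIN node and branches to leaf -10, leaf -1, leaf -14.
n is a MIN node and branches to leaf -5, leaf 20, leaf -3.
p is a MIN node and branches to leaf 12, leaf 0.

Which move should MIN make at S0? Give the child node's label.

a (MIN): min(-15, 15) = -15
b (MIN): min(-10, 15, -5, 17) = -10
c (MIN): min(-3, -14, -18, 17) = -18
M1 (MAX): max(-15, -10, -18) = -10
d (MIN): min(-7, -17) = -17
e (MIN): min(-19, -16) = -19
f (MIN): min(-15, 6) = -15
M2 (MAX): max(-17, -19, -15) = -15
g (MIN): min(-20, 9, -17, 8) = -20
h (MIN): min(4, 12) = 4
j (MIN): min(8, -11, -19) = -19
M3 (MAX): max(-20, 4, -19) = 4
k (MIN): min(-1, -3, -12) = -12
m (MIN): min(-10, -1, -14) = -14
n (MIN): min(-5, 20, -3) = -5
p (MIN): min(12, 0) = 0
M4 (MAX): max(-12, -14, -5, 0) = 0
S0 (MIN): min(-10, -15, 4, 0) = -15
MIN at S0 wants the lowest of {M1=-10, M2=-15, M3=4, M4=0}, so chooses M2.

M2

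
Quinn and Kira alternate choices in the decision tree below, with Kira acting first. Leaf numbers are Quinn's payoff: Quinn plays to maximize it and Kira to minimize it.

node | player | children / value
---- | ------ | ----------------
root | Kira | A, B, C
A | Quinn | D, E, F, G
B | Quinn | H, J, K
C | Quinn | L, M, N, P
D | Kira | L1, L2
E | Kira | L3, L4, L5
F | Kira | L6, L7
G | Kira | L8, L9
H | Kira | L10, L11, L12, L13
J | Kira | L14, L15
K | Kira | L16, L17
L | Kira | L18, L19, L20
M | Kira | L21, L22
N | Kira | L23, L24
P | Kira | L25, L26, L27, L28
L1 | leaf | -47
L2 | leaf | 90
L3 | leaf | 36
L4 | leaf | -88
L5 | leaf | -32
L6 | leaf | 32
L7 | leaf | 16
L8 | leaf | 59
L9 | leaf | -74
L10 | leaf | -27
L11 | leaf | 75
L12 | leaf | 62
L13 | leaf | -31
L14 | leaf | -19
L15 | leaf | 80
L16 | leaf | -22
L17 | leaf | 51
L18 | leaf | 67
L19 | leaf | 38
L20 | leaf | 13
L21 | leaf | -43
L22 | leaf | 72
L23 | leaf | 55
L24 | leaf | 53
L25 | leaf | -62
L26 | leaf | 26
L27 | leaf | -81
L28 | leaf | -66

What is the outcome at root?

-19

D (Kira): min(-47, 90) = -47
E (Kira): min(36, -88, -32) = -88
F (Kira): min(32, 16) = 16
G (Kira): min(59, -74) = -74
A (Quinn): max(-47, -88, 16, -74) = 16
H (Kira): min(-27, 75, 62, -31) = -31
J (Kira): min(-19, 80) = -19
K (Kira): min(-22, 51) = -22
B (Quinn): max(-31, -19, -22) = -19
L (Kira): min(67, 38, 13) = 13
M (Kira): min(-43, 72) = -43
N (Kira): min(55, 53) = 53
P (Kira): min(-62, 26, -81, -66) = -81
C (Quinn): max(13, -43, 53, -81) = 53
root (Kira): min(16, -19, 53) = -19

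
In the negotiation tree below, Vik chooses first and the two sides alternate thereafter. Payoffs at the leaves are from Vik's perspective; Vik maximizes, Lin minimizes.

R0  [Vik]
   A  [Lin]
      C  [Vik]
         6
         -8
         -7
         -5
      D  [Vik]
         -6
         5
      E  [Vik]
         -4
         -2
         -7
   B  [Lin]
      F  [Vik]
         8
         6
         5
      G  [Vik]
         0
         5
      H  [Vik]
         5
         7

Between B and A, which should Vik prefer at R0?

B

F (Vik): max(8, 6, 5) = 8
G (Vik): max(0, 5) = 5
H (Vik): max(5, 7) = 7
B (Lin): min(8, 5, 7) = 5
C (Vik): max(6, -8, -7, -5) = 6
D (Vik): max(-6, 5) = 5
E (Vik): max(-4, -2, -7) = -2
A (Lin): min(6, 5, -2) = -2
Vik prefers the higher value; B=5, A=-2. B is better since 5 > -2.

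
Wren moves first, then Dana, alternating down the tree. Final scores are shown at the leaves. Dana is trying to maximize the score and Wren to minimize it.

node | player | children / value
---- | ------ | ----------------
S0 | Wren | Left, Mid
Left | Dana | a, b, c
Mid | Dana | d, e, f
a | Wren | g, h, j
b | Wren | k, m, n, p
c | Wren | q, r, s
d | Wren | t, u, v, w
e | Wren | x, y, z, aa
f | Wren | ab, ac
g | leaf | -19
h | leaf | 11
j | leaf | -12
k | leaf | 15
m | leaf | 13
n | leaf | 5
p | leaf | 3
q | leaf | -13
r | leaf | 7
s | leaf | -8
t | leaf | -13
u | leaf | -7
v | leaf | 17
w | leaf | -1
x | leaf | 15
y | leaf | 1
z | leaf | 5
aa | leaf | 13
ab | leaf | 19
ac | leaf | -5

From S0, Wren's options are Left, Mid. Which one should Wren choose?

a (Wren): min(-19, 11, -12) = -19
b (Wren): min(15, 13, 5, 3) = 3
c (Wren): min(-13, 7, -8) = -13
Left (Dana): max(-19, 3, -13) = 3
d (Wren): min(-13, -7, 17, -1) = -13
e (Wren): min(15, 1, 5, 13) = 1
f (Wren): min(19, -5) = -5
Mid (Dana): max(-13, 1, -5) = 1
S0 (Wren): min(3, 1) = 1
Wren at S0 wants the lowest of {Left=3, Mid=1}, so chooses Mid.

Mid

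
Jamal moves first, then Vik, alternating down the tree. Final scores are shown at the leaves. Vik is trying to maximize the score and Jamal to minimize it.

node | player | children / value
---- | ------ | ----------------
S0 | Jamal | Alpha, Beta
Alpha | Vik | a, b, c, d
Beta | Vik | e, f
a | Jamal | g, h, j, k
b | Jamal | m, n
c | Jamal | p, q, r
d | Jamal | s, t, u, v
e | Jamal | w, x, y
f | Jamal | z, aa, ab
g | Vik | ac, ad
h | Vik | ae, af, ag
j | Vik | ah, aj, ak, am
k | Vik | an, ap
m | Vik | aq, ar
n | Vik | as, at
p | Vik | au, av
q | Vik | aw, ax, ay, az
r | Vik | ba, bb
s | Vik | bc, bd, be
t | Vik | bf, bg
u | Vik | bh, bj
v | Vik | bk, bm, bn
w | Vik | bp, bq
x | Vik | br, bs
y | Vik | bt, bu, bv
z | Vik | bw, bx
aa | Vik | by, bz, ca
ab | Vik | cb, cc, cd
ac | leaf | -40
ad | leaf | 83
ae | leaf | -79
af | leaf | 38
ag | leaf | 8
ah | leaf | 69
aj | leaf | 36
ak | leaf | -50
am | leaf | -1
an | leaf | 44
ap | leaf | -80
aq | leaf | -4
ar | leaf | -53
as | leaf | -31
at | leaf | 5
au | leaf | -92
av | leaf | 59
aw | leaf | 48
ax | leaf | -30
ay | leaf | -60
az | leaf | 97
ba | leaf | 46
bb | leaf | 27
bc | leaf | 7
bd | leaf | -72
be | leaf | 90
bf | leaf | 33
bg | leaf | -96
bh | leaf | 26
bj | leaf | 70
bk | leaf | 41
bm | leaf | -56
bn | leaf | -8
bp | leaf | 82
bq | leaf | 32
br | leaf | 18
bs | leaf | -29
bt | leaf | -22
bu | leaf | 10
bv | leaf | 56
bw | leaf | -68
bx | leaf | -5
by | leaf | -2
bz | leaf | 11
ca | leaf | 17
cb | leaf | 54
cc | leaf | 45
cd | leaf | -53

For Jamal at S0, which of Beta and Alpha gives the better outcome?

w (Vik): max(82, 32) = 82
x (Vik): max(18, -29) = 18
y (Vik): max(-22, 10, 56) = 56
e (Jamal): min(82, 18, 56) = 18
z (Vik): max(-68, -5) = -5
aa (Vik): max(-2, 11, 17) = 17
ab (Vik): max(54, 45, -53) = 54
f (Jamal): min(-5, 17, 54) = -5
Beta (Vik): max(18, -5) = 18
g (Vik): max(-40, 83) = 83
h (Vik): max(-79, 38, 8) = 38
j (Vik): max(69, 36, -50, -1) = 69
k (Vik): max(44, -80) = 44
a (Jamal): min(83, 38, 69, 44) = 38
m (Vik): max(-4, -53) = -4
n (Vik): max(-31, 5) = 5
b (Jamal): min(-4, 5) = -4
p (Vik): max(-92, 59) = 59
q (Vik): max(48, -30, -60, 97) = 97
r (Vik): max(46, 27) = 46
c (Jamal): min(59, 97, 46) = 46
s (Vik): max(7, -72, 90) = 90
t (Vik): max(33, -96) = 33
u (Vik): max(26, 70) = 70
v (Vik): max(41, -56, -8) = 41
d (Jamal): min(90, 33, 70, 41) = 33
Alpha (Vik): max(38, -4, 46, 33) = 46
Jamal prefers the lower value; Beta=18, Alpha=46. Beta is better since 18 < 46.

Beta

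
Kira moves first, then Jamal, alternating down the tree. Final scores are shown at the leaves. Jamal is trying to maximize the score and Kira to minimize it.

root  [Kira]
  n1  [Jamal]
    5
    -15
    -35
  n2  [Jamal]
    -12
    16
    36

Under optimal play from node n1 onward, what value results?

5

n1 (Jamal): max(5, -15, -35) = 5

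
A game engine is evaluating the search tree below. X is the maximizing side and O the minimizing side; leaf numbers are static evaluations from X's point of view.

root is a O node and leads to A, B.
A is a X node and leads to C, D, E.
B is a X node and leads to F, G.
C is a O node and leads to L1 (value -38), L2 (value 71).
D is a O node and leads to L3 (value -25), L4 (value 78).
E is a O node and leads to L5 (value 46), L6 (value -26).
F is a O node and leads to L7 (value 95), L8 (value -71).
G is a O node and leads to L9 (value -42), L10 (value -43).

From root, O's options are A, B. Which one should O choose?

C (O): min(-38, 71) = -38
D (O): min(-25, 78) = -25
E (O): min(46, -26) = -26
A (X): max(-38, -25, -26) = -25
F (O): min(95, -71) = -71
G (O): min(-42, -43) = -43
B (X): max(-71, -43) = -43
root (O): min(-25, -43) = -43
O at root wants the lowest of {A=-25, B=-43}, so chooses B.

B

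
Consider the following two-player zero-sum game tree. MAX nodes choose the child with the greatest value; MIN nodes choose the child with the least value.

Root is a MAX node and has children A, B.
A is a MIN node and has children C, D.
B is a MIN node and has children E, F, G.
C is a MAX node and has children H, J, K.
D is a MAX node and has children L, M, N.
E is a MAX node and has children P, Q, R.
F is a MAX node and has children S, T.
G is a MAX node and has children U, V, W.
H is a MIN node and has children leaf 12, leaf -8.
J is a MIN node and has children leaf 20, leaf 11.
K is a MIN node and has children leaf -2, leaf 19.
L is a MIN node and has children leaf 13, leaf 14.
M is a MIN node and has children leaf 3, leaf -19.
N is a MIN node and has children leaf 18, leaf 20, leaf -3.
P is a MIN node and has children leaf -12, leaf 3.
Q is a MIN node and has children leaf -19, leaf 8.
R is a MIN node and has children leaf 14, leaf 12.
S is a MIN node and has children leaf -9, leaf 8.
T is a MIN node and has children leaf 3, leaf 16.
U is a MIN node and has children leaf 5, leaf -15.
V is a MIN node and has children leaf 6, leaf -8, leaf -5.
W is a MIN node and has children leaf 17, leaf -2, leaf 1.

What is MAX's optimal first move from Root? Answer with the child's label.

A

H (MIN): min(12, -8) = -8
J (MIN): min(20, 11) = 11
K (MIN): min(-2, 19) = -2
C (MAX): max(-8, 11, -2) = 11
L (MIN): min(13, 14) = 13
M (MIN): min(3, -19) = -19
N (MIN): min(18, 20, -3) = -3
D (MAX): max(13, -19, -3) = 13
A (MIN): min(11, 13) = 11
P (MIN): min(-12, 3) = -12
Q (MIN): min(-19, 8) = -19
R (MIN): min(14, 12) = 12
E (MAX): max(-12, -19, 12) = 12
S (MIN): min(-9, 8) = -9
T (MIN): min(3, 16) = 3
F (MAX): max(-9, 3) = 3
U (MIN): min(5, -15) = -15
V (MIN): min(6, -8, -5) = -8
W (MIN): min(17, -2, 1) = -2
G (MAX): max(-15, -8, -2) = -2
B (MIN): min(12, 3, -2) = -2
Root (MAX): max(11, -2) = 11
MAX at Root wants the highest of {A=11, B=-2}, so chooses A.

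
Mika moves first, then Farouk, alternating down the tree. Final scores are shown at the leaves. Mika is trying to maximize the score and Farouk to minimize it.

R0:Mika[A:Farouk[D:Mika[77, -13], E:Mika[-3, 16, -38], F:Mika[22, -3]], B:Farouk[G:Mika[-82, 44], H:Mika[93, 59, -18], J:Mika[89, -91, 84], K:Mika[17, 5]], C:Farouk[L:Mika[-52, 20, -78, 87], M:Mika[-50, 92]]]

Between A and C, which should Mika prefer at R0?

C

D (Mika): max(77, -13) = 77
E (Mika): max(-3, 16, -38) = 16
F (Mika): max(22, -3) = 22
A (Farouk): min(77, 16, 22) = 16
L (Mika): max(-52, 20, -78, 87) = 87
M (Mika): max(-50, 92) = 92
C (Farouk): min(87, 92) = 87
Mika prefers the higher value; A=16, C=87. C is better since 87 > 16.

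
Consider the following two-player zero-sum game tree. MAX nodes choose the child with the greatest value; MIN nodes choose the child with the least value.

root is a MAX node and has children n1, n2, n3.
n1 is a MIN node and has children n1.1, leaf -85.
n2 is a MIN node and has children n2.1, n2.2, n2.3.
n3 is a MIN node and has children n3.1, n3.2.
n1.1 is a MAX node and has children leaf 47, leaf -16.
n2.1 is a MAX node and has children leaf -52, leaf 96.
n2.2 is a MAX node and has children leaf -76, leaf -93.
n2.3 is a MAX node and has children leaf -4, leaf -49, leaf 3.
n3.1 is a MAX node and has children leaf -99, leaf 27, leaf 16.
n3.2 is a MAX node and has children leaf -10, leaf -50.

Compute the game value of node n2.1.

96

n2.1 (MAX): max(-52, 96) = 96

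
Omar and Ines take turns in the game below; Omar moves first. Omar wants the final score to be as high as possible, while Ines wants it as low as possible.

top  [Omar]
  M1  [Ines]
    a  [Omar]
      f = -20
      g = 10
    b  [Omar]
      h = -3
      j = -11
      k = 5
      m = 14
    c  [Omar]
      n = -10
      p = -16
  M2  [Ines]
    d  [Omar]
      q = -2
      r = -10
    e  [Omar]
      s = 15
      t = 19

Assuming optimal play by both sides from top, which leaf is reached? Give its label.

a (Omar): max(-20, 10) = 10
b (Omar): max(-3, -11, 5, 14) = 14
c (Omar): max(-10, -16) = -10
M1 (Ines): min(10, 14, -10) = -10
d (Omar): max(-2, -10) = -2
e (Omar): max(15, 19) = 19
M2 (Ines): min(-2, 19) = -2
top (Omar): max(-10, -2) = -2
At top, Omar picks M2 (highest: -2).
At M2, Ines picks d (lowest: -2).
At d, Omar picks q (highest: -2).
Terminal value -2.

q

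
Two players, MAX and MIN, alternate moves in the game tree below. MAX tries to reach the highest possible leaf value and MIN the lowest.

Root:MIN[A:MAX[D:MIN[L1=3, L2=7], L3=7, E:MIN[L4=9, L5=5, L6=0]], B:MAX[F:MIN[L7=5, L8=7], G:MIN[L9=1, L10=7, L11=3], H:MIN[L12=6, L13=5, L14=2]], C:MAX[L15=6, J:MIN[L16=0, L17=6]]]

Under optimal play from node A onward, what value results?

7

D (MIN): min(3, 7) = 3
E (MIN): min(9, 5, 0) = 0
A (MAX): max(3, 7, 0) = 7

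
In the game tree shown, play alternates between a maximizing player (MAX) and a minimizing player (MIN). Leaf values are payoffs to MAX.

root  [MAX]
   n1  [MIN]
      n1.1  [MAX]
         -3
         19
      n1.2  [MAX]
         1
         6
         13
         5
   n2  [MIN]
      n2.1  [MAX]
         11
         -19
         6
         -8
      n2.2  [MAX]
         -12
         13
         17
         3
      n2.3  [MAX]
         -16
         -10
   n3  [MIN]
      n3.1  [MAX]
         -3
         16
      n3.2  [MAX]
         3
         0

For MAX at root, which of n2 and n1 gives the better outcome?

n1

n2.1 (MAX): max(11, -19, 6, -8) = 11
n2.2 (MAX): max(-12, 13, 17, 3) = 17
n2.3 (MAX): max(-16, -10) = -10
n2 (MIN): min(11, 17, -10) = -10
n1.1 (MAX): max(-3, 19) = 19
n1.2 (MAX): max(1, 6, 13, 5) = 13
n1 (MIN): min(19, 13) = 13
MAX prefers the higher value; n2=-10, n1=13. n1 is better since 13 > -10.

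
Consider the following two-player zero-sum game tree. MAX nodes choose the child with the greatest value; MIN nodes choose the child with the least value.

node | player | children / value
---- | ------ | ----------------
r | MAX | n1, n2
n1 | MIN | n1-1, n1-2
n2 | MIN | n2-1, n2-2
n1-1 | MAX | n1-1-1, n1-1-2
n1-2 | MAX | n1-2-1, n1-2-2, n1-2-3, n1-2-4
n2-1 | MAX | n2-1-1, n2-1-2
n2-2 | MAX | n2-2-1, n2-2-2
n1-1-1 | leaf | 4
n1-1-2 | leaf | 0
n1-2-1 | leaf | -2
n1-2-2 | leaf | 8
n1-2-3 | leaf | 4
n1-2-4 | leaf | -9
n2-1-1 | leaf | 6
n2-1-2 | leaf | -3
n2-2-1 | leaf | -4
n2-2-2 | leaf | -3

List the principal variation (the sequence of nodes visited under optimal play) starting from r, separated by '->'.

n1-1 (MAX): max(4, 0) = 4
n1-2 (MAX): max(-2, 8, 4, -9) = 8
n1 (MIN): min(4, 8) = 4
n2-1 (MAX): max(6, -3) = 6
n2-2 (MAX): max(-4, -3) = -3
n2 (MIN): min(6, -3) = -3
r (MAX): max(4, -3) = 4
At r, MAX picks n1 (highest: 4).
At n1, MIN picks n1-1 (lowest: 4).
At n1-1, MAX picks n1-1-1 (highest: 4).
Terminal value 4.

r -> n1 -> n1-1 -> n1-1-1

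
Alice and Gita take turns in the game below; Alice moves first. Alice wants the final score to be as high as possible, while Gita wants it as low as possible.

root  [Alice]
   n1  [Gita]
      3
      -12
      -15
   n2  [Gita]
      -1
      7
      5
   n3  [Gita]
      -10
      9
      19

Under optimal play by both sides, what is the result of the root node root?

-1

n1 (Gita): min(3, -12, -15) = -15
n2 (Gita): min(-1, 7, 5) = -1
n3 (Gita): min(-10, 9, 19) = -10
root (Alice): max(-15, -1, -10) = -1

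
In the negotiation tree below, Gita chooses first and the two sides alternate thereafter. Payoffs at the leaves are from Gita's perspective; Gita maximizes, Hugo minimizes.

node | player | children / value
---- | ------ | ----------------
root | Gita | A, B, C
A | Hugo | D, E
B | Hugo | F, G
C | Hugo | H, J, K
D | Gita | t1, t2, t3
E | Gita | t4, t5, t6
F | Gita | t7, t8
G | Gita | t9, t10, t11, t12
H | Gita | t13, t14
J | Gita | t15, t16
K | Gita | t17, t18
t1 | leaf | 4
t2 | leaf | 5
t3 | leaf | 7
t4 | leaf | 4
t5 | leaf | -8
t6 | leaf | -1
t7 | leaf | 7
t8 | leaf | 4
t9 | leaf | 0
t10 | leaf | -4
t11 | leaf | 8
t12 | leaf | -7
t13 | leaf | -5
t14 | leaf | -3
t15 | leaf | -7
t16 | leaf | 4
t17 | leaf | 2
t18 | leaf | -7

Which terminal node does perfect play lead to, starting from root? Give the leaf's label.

t7

D (Gita): max(4, 5, 7) = 7
E (Gita): max(4, -8, -1) = 4
A (Hugo): min(7, 4) = 4
F (Gita): max(7, 4) = 7
G (Gita): max(0, -4, 8, -7) = 8
B (Hugo): min(7, 8) = 7
H (Gita): max(-5, -3) = -3
J (Gita): max(-7, 4) = 4
K (Gita): max(2, -7) = 2
C (Hugo): min(-3, 4, 2) = -3
root (Gita): max(4, 7, -3) = 7
At root, Gita picks B (highest: 7).
At B, Hugo picks F (lowest: 7).
At F, Gita picks t7 (highest: 7).
Terminal value 7.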